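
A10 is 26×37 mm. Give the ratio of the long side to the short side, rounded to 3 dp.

37 / 26 = 1.423
ISO 216 targets √2 ≈ 1.414; the +0.009 deviation is from mm rounding.

1.423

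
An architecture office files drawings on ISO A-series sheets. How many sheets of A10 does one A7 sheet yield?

8

A7 = 74 × 105 mm; A10 = 26 × 37 mm.
Each halving step doubles the count; 3 steps from A7 to A10.
2^3 = 8.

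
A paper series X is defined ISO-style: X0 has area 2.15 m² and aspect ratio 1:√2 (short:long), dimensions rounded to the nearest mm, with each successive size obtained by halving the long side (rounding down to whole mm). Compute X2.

Let X0's short side be w mm. w · w√2 = 2.15 m² = 2,150,000 mm², so w ≈ 1233.0 mm and w√2 ≈ 1743.7 mm → X0 = 1233 × 1744 mm.
X1: ⌊1744/2⌋ × 1233 = 872 × 1233 mm
X2: ⌊1233/2⌋ × 872 = 616 × 872 mm

616 × 872 mm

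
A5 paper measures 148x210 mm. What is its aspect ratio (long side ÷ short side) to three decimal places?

1.419

210 / 148 = 1.419
ISO 216 targets √2 ≈ 1.414; the +0.005 deviation is from mm rounding.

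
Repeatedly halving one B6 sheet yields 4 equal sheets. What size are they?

B8

4 = 2^2, so 2 halving steps.
B6 → B7 → … → B8 after 2 steps.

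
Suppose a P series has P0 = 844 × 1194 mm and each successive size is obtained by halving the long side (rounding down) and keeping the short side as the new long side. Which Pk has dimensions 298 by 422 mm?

P3

P0: 844 × 1194 mm
P1: 597 × 844 mm
P2: 422 × 597 mm
P3: 298 × 422 mm
P4: 211 × 298 mm
→ matches P3.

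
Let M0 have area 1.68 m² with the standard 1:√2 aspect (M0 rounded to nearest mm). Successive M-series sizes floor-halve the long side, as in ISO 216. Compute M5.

Let M0's short side be w mm. w · w√2 = 1.68 m² = 1,680,000 mm², so w ≈ 1089.9 mm and w√2 ≈ 1541.4 mm → M0 = 1090 × 1541 mm.
M1: ⌊1541/2⌋ × 1090 = 770 × 1090 mm
M2: ⌊1090/2⌋ × 770 = 545 × 770 mm
M3: ⌊770/2⌋ × 545 = 385 × 545 mm
M4: ⌊545/2⌋ × 385 = 272 × 385 mm
M5: ⌊385/2⌋ × 272 = 192 × 272 mm

192 × 272 mm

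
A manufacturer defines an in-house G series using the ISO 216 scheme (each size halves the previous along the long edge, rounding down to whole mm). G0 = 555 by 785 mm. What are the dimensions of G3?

G1 = 392 × 555 mm (from G0 by 1 halving).
G2: ⌊555/2⌋ × 392 = 277 × 392 mm
G3: ⌊392/2⌋ × 277 = 196 × 277 mm

196 × 277 mm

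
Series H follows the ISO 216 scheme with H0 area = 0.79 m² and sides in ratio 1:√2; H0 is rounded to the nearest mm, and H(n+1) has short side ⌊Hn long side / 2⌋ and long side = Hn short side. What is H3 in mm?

264 × 373 mm

Let H0's short side be w mm. w · w√2 = 0.79 m² = 790,000 mm², so w ≈ 747.4 mm and w√2 ≈ 1057.0 mm → H0 = 747 × 1057 mm.
H1: ⌊1057/2⌋ × 747 = 528 × 747 mm
H2: ⌊747/2⌋ × 528 = 373 × 528 mm
H3: ⌊528/2⌋ × 373 = 264 × 373 mm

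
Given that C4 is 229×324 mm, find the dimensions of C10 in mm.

C5: ⌊324/2⌋ × 229 = 162 × 229 mm
C6: ⌊229/2⌋ × 162 = 114 × 162 mm
C7: ⌊162/2⌋ × 114 = 81 × 114 mm
C8: ⌊114/2⌋ × 81 = 57 × 81 mm
C9: ⌊81/2⌋ × 57 = 40 × 57 mm
C10: ⌊57/2⌋ × 40 = 28 × 40 mm

28 × 40 mm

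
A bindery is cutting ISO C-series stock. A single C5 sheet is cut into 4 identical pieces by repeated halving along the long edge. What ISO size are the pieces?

C7

4 = 2^2, so 2 halving steps.
C5 → C6 → … → C7 after 2 steps.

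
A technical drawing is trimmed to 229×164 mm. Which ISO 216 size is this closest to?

C5 (162 × 229 mm)

Aspect ratio 229/164 ≈ 1.396 (ISO target is √2 ≈ 1.414).
In the C-series (envelope sizes, between A and B): C5 = 162 × 229 mm.
Off by 2 mm total — nearest standard size.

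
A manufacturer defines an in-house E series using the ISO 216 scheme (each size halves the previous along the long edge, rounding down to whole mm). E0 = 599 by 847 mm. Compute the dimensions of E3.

E1 = 423 × 599 mm (from E0 by 1 halving).
E2: ⌊599/2⌋ × 423 = 299 × 423 mm
E3: ⌊423/2⌋ × 299 = 211 × 299 mm

211 × 299 mm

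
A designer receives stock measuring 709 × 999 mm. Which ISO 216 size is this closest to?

Aspect ratio 999/709 ≈ 1.409 — close to the ISO √2 ≈ 1.414.
In the B-series (B0 = 1000 × 1414 mm): B1 = 707 × 1000 mm.
Off by 3 mm total — nearest standard size.

B1 (707 × 1000 mm)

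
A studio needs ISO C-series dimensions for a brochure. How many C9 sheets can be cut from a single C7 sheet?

4

Each ISO step halves the sheet: 1 × C7 → 2 × C8 → 4 × C9
From C7 to C9 is 2 halving steps: 2^2 = 4.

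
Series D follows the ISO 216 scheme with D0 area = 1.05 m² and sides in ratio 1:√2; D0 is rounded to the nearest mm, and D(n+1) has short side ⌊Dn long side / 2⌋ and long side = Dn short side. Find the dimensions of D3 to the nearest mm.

304 × 431 mm

Let D0's short side be w mm. w · w√2 = 1.05 m² = 1,050,000 mm², so w ≈ 861.7 mm and w√2 ≈ 1218.6 mm → D0 = 862 × 1219 mm.
D1: ⌊1219/2⌋ × 862 = 609 × 862 mm
D2: ⌊862/2⌋ × 609 = 431 × 609 mm
D3: ⌊609/2⌋ × 431 = 304 × 431 mm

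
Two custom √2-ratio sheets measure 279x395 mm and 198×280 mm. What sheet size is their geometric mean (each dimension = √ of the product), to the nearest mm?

235 × 333 mm

Short side: √(279 · 198) = √55242 ≈ 235.0 → 235 mm
Long side: √(395 · 280) = √110600 ≈ 332.6 → 333 mm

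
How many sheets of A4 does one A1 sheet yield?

8

A1 = 594 × 841 mm; A4 = 210 × 297 mm.
Each halving step doubles the count; 3 steps from A1 to A4.
2^3 = 8.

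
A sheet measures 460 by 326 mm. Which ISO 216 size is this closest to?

Aspect ratio 460/326 ≈ 1.411 — close to the ISO √2 ≈ 1.414.
In the C-series (envelope sizes, between A and B): C3 = 324 × 458 mm.
Off by 4 mm total — nearest standard size.

C3 (324 × 458 mm)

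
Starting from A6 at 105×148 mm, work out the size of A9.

37 × 52 mm

A7: ⌊148/2⌋ × 105 = 74 × 105 mm
A8: ⌊105/2⌋ × 74 = 52 × 74 mm
A9: ⌊74/2⌋ × 52 = 37 × 52 mm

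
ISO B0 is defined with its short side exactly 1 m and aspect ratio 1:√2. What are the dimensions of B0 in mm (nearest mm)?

1000 × 1414 mm

Short side = 1000 mm; long side = 1000√2 ≈ 1414.2 mm.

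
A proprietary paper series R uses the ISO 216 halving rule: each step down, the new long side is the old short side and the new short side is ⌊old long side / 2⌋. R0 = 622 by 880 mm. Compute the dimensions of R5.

R1: ⌊880/2⌋ × 622 = 440 × 622 mm
R2: ⌊622/2⌋ × 440 = 311 × 440 mm
R3: ⌊440/2⌋ × 311 = 220 × 311 mm
R4: ⌊311/2⌋ × 220 = 155 × 220 mm
R5: ⌊220/2⌋ × 155 = 110 × 155 mm

110 × 155 mm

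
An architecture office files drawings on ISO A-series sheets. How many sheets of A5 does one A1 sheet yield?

16

Each ISO step halves the sheet: 1 × A1 → 2 × A2 → 4 × A3 → 8 × A4 → …
From A1 to A5 is 4 halving steps: 2^4 = 16.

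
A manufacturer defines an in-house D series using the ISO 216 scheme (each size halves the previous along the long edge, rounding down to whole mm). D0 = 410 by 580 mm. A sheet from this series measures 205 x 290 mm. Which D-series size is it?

D0: 410 × 580 mm
D1: 290 × 410 mm
D2: 205 × 290 mm
D3: 145 × 205 mm
→ matches D2.

D2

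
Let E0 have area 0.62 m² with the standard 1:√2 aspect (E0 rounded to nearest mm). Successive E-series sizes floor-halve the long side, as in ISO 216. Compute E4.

Let E0's short side be w mm. w · w√2 = 0.62 m² = 620,000 mm², so w ≈ 662.1 mm and w√2 ≈ 936.4 mm → E0 = 662 × 936 mm.
E1: ⌊936/2⌋ × 662 = 468 × 662 mm
E2: ⌊662/2⌋ × 468 = 331 × 468 mm
E3: ⌊468/2⌋ × 331 = 234 × 331 mm
E4: ⌊331/2⌋ × 234 = 165 × 234 mm

165 × 234 mm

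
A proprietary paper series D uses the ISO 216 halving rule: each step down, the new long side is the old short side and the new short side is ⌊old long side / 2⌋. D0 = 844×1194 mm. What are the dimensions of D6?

105 × 149 mm

D1: ⌊1194/2⌋ × 844 = 597 × 844 mm
D2: ⌊844/2⌋ × 597 = 422 × 597 mm
D3: ⌊597/2⌋ × 422 = 298 × 422 mm
D4: ⌊422/2⌋ × 298 = 211 × 298 mm
D5: ⌊298/2⌋ × 211 = 149 × 211 mm
D6: ⌊211/2⌋ × 149 = 105 × 149 mm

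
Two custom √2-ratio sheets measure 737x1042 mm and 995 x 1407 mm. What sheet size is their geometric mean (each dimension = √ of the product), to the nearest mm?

Short side: √(737 · 995) = √733315 ≈ 856.3 → 856 mm
Long side: √(1042 · 1407) = √1466094 ≈ 1210.8 → 1211 mm

856 × 1211 mm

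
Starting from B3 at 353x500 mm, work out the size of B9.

B4: ⌊500/2⌋ × 353 = 250 × 353 mm
B5: ⌊353/2⌋ × 250 = 176 × 250 mm
B6: ⌊250/2⌋ × 176 = 125 × 176 mm
B7: ⌊176/2⌋ × 125 = 88 × 125 mm
B8: ⌊125/2⌋ × 88 = 62 × 88 mm
B9: ⌊88/2⌋ × 62 = 44 × 62 mm

44 × 62 mm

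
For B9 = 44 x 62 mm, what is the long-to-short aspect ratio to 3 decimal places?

62 / 44 = 1.409
ISO 216 targets √2 ≈ 1.414; the -0.005 deviation is from mm rounding.

1.409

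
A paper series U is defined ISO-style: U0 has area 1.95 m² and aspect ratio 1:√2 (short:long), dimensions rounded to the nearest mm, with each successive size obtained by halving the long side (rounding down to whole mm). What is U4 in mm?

293 × 415 mm

Let U0's short side be w mm. w · w√2 = 1.95 m² = 1,950,000 mm², so w ≈ 1174.2 mm and w√2 ≈ 1660.6 mm → U0 = 1174 × 1661 mm.
U1: ⌊1661/2⌋ × 1174 = 830 × 1174 mm
U2: ⌊1174/2⌋ × 830 = 587 × 830 mm
U3: ⌊830/2⌋ × 587 = 415 × 587 mm
U4: ⌊587/2⌋ × 415 = 293 × 415 mm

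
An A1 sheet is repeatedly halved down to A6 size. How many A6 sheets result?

A1 = 594 × 841 mm; A6 = 105 × 148 mm.
Each halving step doubles the count; 5 steps from A1 to A6.
2^5 = 32.

32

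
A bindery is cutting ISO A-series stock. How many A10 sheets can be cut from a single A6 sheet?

Each ISO step halves the sheet: 1 × A6 → 2 × A7 → 4 × A8 → 8 × A9 → …
From A6 to A10 is 4 halving steps: 2^4 = 16.

16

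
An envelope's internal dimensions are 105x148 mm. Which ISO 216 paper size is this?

A6 (105 × 148 mm)

Aspect ratio 148/105 ≈ 1.410 — close to the ISO √2 ≈ 1.414.
In the A-series (A0 area = 1 m²): A6 = 105 × 148 mm.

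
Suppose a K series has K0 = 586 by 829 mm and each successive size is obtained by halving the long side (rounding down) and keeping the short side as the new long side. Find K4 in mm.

146 × 207 mm

K1: ⌊829/2⌋ × 586 = 414 × 586 mm
K2: ⌊586/2⌋ × 414 = 293 × 414 mm
K3: ⌊414/2⌋ × 293 = 207 × 293 mm
K4: ⌊293/2⌋ × 207 = 146 × 207 mm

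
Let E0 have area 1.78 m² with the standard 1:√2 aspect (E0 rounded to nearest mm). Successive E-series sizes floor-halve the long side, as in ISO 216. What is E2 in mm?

Let E0's short side be w mm. w · w√2 = 1.78 m² = 1,780,000 mm², so w ≈ 1121.9 mm and w√2 ≈ 1586.6 mm → E0 = 1122 × 1587 mm.
E1: ⌊1587/2⌋ × 1122 = 793 × 1122 mm
E2: ⌊1122/2⌋ × 793 = 561 × 793 mm

561 × 793 mm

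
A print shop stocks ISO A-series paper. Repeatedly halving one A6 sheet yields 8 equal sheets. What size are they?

A9

8 = 2^3, so 3 halving steps.
A6 → A7 → … → A9 after 3 steps.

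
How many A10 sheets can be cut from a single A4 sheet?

Each ISO step halves the sheet: 1 × A4 → 2 × A5 → 4 × A6 → 8 × A7 → …
From A4 to A10 is 6 halving steps: 2^6 = 64.

64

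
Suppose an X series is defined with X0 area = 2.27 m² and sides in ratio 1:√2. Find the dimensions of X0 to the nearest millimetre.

Let the short side be w mm. Then w · w√2 = 2.27 m² = 2,270,000 mm².
w² = 2,270,000/√2, so w ≈ 1266.9 mm; long side = w√2 ≈ 1791.7 mm.

1267 × 1792 mm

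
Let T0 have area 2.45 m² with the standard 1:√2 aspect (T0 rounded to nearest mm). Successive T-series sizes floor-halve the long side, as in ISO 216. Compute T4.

Let T0's short side be w mm. w · w√2 = 2.45 m² = 2,450,000 mm², so w ≈ 1316.2 mm and w√2 ≈ 1861.4 mm → T0 = 1316 × 1861 mm.
T1: ⌊1861/2⌋ × 1316 = 930 × 1316 mm
T2: ⌊1316/2⌋ × 930 = 658 × 930 mm
T3: ⌊930/2⌋ × 658 = 465 × 658 mm
T4: ⌊658/2⌋ × 465 = 329 × 465 mm

329 × 465 mm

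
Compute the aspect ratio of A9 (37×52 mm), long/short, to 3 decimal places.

52 / 37 = 1.405
ISO 216 targets √2 ≈ 1.414; the -0.009 deviation is from mm rounding.

1.405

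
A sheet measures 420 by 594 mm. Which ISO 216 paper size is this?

A2 (420 × 594 mm)

Aspect ratio 594/420 ≈ 1.414 — close to the ISO √2 ≈ 1.414.
In the A-series (A0 area = 1 m²): A2 = 420 × 594 mm.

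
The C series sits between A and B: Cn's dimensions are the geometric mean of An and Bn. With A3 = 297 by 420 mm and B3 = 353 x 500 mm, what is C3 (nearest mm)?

Short side: √(297 · 353) = √104841 ≈ 323.8 → 324 mm
Long side: √(420 · 500) = √210000 ≈ 458.3 → 458 mm

324 × 458 mm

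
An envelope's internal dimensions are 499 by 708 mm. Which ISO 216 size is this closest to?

Aspect ratio 708/499 ≈ 1.419 — close to the ISO √2 ≈ 1.414.
In the B-series (B0 = 1000 × 1414 mm): B2 = 500 × 707 mm.
Off by 2 mm total — nearest standard size.

B2 (500 × 707 mm)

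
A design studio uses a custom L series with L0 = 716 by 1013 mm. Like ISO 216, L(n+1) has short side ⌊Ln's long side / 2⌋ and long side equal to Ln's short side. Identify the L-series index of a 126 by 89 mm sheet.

L0: 716 × 1013 mm
L1: 506 × 716 mm
L2: 358 × 506 mm
L3: 253 × 358 mm
L4: 179 × 253 mm
L5: 126 × 179 mm
L6: 89 × 126 mm
L7: 63 × 89 mm
→ matches L6.

L6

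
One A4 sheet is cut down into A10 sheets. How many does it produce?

64

A4 = 210 × 297 mm; A10 = 26 × 37 mm.
Each halving step doubles the count; 6 steps from A4 to A10.
2^6 = 64.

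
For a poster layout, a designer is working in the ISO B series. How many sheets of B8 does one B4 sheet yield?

Each ISO step halves the sheet: 1 × B4 → 2 × B5 → 4 × B6 → 8 × B7 → …
From B4 to B8 is 4 halving steps: 2^4 = 16.

16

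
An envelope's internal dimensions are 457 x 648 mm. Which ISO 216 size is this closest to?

Aspect ratio 648/457 ≈ 1.418 — close to the ISO √2 ≈ 1.414.
In the C-series (envelope sizes, between A and B): C2 = 458 × 648 mm.
Off by 1 mm total — nearest standard size.

C2 (458 × 648 mm)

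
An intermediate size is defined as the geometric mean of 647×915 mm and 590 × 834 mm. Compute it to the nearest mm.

Short side: √(647 · 590) = √381730 ≈ 617.8 → 618 mm
Long side: √(915 · 834) = √763110 ≈ 873.6 → 874 mm

618 × 874 mm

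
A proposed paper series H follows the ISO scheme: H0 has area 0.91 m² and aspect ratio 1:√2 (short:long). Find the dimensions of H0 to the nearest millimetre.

802 × 1134 mm

Let the short side be w mm. Then w · w√2 = 0.91 m² = 910,000 mm².
w² = 910,000/√2, so w ≈ 802.2 mm; long side = w√2 ≈ 1134.4 mm.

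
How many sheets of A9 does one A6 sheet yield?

Each ISO step halves the sheet: 1 × A6 → 2 × A7 → 4 × A8 → 8 × A9
From A6 to A9 is 3 halving steps: 2^3 = 8.

8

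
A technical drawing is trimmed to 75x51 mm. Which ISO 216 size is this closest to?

Aspect ratio 75/51 ≈ 1.471 (ISO target is √2 ≈ 1.414).
In the A-series (A0 area = 1 m²): A8 = 52 × 74 mm.
Off by 2 mm total — nearest standard size.

A8 (52 × 74 mm)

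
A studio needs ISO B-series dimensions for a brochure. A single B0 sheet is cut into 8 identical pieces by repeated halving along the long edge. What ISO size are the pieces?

B3

8 = 2^3, so 3 halving steps.
B0 → B1 → … → B3 after 3 steps.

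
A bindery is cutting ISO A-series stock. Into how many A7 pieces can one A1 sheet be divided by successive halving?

64

Each ISO step halves the sheet: 1 × A1 → 2 × A2 → 4 × A3 → 8 × A4 → …
From A1 to A7 is 6 halving steps: 2^6 = 64.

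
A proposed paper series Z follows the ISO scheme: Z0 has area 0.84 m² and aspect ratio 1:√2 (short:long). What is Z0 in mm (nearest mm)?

771 × 1090 mm

Let the short side be w mm. Then w · w√2 = 0.84 m² = 840,000 mm².
w² = 840,000/√2, so w ≈ 770.7 mm; long side = w√2 ≈ 1089.9 mm.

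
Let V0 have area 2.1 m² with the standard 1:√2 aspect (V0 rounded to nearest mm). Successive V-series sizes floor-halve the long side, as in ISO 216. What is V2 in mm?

Let V0's short side be w mm. w · w√2 = 2.1 m² = 2,100,000 mm², so w ≈ 1218.6 mm and w√2 ≈ 1723.3 mm → V0 = 1219 × 1723 mm.
V1: ⌊1723/2⌋ × 1219 = 861 × 1219 mm
V2: ⌊1219/2⌋ × 861 = 609 × 861 mm

609 × 861 mm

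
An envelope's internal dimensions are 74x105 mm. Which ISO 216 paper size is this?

Aspect ratio 105/74 ≈ 1.419 — close to the ISO √2 ≈ 1.414.
In the A-series (A0 area = 1 m²): A7 = 74 × 105 mm.

A7 (74 × 105 mm)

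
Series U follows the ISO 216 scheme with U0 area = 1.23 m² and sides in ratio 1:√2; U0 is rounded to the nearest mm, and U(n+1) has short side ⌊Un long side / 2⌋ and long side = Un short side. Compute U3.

Let U0's short side be w mm. w · w√2 = 1.23 m² = 1,230,000 mm², so w ≈ 932.6 mm and w√2 ≈ 1318.9 mm → U0 = 933 × 1319 mm.
U1: ⌊1319/2⌋ × 933 = 659 × 933 mm
U2: ⌊933/2⌋ × 659 = 466 × 659 mm
U3: ⌊659/2⌋ × 466 = 329 × 466 mm

329 × 466 mm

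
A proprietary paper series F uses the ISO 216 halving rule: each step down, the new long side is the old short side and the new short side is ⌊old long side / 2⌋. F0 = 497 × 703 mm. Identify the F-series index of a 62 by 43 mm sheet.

F7

F0: 497 × 703 mm
F1: 351 × 497 mm
F2: 248 × 351 mm
F3: 175 × 248 mm
F4: 124 × 175 mm
F5: 87 × 124 mm
F6: 62 × 87 mm
F7: 43 × 62 mm
F8: 31 × 43 mm
→ matches F7.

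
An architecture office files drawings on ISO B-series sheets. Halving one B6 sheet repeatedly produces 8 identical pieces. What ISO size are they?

B9

8 = 2^3, so 3 halving steps.
B6 → B7 → … → B9 after 3 steps.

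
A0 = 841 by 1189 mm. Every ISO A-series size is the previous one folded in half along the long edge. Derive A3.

297 × 420 mm

A1: ⌊1189/2⌋ × 841 = 594 × 841 mm
A2: ⌊841/2⌋ × 594 = 420 × 594 mm
A3: ⌊594/2⌋ × 420 = 297 × 420 mm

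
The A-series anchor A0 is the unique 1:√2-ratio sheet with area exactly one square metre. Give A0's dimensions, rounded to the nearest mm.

841 × 1189 mm

Let the short side be w mm. Then the long side is w√2 and w · w√2 = 10⁶ mm².
w² = 10⁶/√2, so w = 1000 / 2^(1/4) ≈ 840.9 mm; long side = 1000 · 2^(1/4) ≈ 1189.2 mm.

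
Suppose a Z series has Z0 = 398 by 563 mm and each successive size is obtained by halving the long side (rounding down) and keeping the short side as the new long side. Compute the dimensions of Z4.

Z1 = 281 × 398 mm (from Z0 by 1 halving).
Z2: ⌊398/2⌋ × 281 = 199 × 281 mm
Z3: ⌊281/2⌋ × 199 = 140 × 199 mm
Z4: ⌊199/2⌋ × 140 = 99 × 140 mm

99 × 140 mm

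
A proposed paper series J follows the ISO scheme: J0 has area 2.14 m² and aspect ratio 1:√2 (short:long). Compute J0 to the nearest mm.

Let the short side be w mm. Then w · w√2 = 2.14 m² = 2,140,000 mm².
w² = 2,140,000/√2, so w ≈ 1230.1 mm; long side = w√2 ≈ 1739.7 mm.

1230 × 1740 mm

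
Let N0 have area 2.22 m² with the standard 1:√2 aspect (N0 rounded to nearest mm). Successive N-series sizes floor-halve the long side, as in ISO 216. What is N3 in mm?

Let N0's short side be w mm. w · w√2 = 2.22 m² = 2,220,000 mm², so w ≈ 1252.9 mm and w√2 ≈ 1771.9 mm → N0 = 1253 × 1772 mm.
N1: ⌊1772/2⌋ × 1253 = 886 × 1253 mm
N2: ⌊1253/2⌋ × 886 = 626 × 886 mm
N3: ⌊886/2⌋ × 626 = 443 × 626 mm

443 × 626 mm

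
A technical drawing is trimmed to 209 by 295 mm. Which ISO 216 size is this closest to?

Aspect ratio 295/209 ≈ 1.411 — close to the ISO √2 ≈ 1.414.
In the A-series (A0 area = 1 m²): A4 = 210 × 297 mm.
Off by 3 mm total — nearest standard size.

A4 (210 × 297 mm)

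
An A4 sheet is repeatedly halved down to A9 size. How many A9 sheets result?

32

A4 = 210 × 297 mm; A9 = 37 × 52 mm.
Each halving step doubles the count; 5 steps from A4 to A9.
2^5 = 32.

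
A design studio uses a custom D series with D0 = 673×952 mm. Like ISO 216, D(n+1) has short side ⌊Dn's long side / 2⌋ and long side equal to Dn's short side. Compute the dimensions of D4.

168 × 238 mm

D1: ⌊952/2⌋ × 673 = 476 × 673 mm
D2: ⌊673/2⌋ × 476 = 336 × 476 mm
D3: ⌊476/2⌋ × 336 = 238 × 336 mm
D4: ⌊336/2⌋ × 238 = 168 × 238 mm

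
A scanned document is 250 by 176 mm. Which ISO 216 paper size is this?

Aspect ratio 250/176 ≈ 1.420 — close to the ISO √2 ≈ 1.414.
In the B-series (B0 = 1000 × 1414 mm): B5 = 176 × 250 mm.

B5 (176 × 250 mm)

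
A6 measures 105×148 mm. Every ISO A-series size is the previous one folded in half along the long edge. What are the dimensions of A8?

52 × 74 mm

A7: ⌊148/2⌋ × 105 = 74 × 105 mm
A8: ⌊105/2⌋ × 74 = 52 × 74 mm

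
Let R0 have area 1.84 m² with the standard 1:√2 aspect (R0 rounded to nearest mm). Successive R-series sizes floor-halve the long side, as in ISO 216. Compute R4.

Let R0's short side be w mm. w · w√2 = 1.84 m² = 1,840,000 mm², so w ≈ 1140.6 mm and w√2 ≈ 1613.1 mm → R0 = 1141 × 1613 mm.
R1: ⌊1613/2⌋ × 1141 = 806 × 1141 mm
R2: ⌊1141/2⌋ × 806 = 570 × 806 mm
R3: ⌊806/2⌋ × 570 = 403 × 570 mm
R4: ⌊570/2⌋ × 403 = 285 × 403 mm

285 × 403 mm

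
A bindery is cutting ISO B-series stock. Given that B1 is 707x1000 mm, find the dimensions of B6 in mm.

B2: ⌊1000/2⌋ × 707 = 500 × 707 mm
B3: ⌊707/2⌋ × 500 = 353 × 500 mm
B4: ⌊500/2⌋ × 353 = 250 × 353 mm
B5: ⌊353/2⌋ × 250 = 176 × 250 mm
B6: ⌊250/2⌋ × 176 = 125 × 176 mm

125 × 176 mm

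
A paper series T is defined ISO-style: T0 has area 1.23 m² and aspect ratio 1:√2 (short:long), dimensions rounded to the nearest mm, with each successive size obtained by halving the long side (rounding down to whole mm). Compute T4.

233 × 329 mm

Let T0's short side be w mm. w · w√2 = 1.23 m² = 1,230,000 mm², so w ≈ 932.6 mm and w√2 ≈ 1318.9 mm → T0 = 933 × 1319 mm.
T1: ⌊1319/2⌋ × 933 = 659 × 933 mm
T2: ⌊933/2⌋ × 659 = 466 × 659 mm
T3: ⌊659/2⌋ × 466 = 329 × 466 mm
T4: ⌊466/2⌋ × 329 = 233 × 329 mm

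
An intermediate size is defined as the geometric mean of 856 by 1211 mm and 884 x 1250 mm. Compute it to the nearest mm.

870 × 1230 mm

Short side: √(856 · 884) = √756704 ≈ 869.9 → 870 mm
Long side: √(1211 · 1250) = √1513750 ≈ 1230.3 → 1230 mm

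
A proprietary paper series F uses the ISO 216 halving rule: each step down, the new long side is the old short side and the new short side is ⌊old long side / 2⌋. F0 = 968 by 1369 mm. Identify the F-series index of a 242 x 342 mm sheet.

F0: 968 × 1369 mm
F1: 684 × 968 mm
F2: 484 × 684 mm
F3: 342 × 484 mm
F4: 242 × 342 mm
F5: 171 × 242 mm
→ matches F4.

F4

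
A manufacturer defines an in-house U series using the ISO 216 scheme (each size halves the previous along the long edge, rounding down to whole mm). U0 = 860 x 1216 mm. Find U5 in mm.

U1: ⌊1216/2⌋ × 860 = 608 × 860 mm
U2: ⌊860/2⌋ × 608 = 430 × 608 mm
U3: ⌊608/2⌋ × 430 = 304 × 430 mm
U4: ⌊430/2⌋ × 304 = 215 × 304 mm
U5: ⌊304/2⌋ × 215 = 152 × 215 mm

152 × 215 mm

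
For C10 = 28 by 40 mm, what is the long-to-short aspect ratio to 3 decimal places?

40 / 28 = 1.429
ISO 216 targets √2 ≈ 1.414; the +0.014 deviation is from mm rounding.

1.429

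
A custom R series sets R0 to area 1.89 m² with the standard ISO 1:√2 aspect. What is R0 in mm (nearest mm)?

1156 × 1635 mm

Let the short side be w mm. Then w · w√2 = 1.89 m² = 1,890,000 mm².
w² = 1,890,000/√2, so w ≈ 1156.0 mm; long side = w√2 ≈ 1634.9 mm.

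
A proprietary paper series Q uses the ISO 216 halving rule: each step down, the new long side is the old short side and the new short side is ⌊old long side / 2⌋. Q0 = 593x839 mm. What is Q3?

Q1: ⌊839/2⌋ × 593 = 419 × 593 mm
Q2: ⌊593/2⌋ × 419 = 296 × 419 mm
Q3: ⌊419/2⌋ × 296 = 209 × 296 mm

209 × 296 mm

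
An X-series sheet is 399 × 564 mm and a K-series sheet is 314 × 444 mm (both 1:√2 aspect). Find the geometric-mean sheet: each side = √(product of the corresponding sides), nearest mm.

Short side: √(399 · 314) = √125286 ≈ 354.0 → 354 mm
Long side: √(564 · 444) = √250416 ≈ 500.4 → 500 mm

354 × 500 mm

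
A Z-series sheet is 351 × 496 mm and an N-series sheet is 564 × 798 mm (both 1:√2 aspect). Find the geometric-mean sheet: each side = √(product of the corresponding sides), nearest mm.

Short side: √(351 · 564) = √197964 ≈ 444.9 → 445 mm
Long side: √(496 · 798) = √395808 ≈ 629.1 → 629 mm

445 × 629 mm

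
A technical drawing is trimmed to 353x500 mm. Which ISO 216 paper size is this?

B3 (353 × 500 mm)

Aspect ratio 500/353 ≈ 1.416 — close to the ISO √2 ≈ 1.414.
In the B-series (B0 = 1000 × 1414 mm): B3 = 353 × 500 mm.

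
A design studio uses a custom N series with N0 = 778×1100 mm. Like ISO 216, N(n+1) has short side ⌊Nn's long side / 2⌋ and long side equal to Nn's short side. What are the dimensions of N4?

N1: ⌊1100/2⌋ × 778 = 550 × 778 mm
N2: ⌊778/2⌋ × 550 = 389 × 550 mm
N3: ⌊550/2⌋ × 389 = 275 × 389 mm
N4: ⌊389/2⌋ × 275 = 194 × 275 mm

194 × 275 mm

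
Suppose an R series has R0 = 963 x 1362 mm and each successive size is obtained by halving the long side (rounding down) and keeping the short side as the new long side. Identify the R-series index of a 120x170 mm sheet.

R6

R0: 963 × 1362 mm
R1: 681 × 963 mm
R2: 481 × 681 mm
R3: 340 × 481 mm
R4: 240 × 340 mm
R5: 170 × 240 mm
R6: 120 × 170 mm
R7: 85 × 120 mm
→ matches R6.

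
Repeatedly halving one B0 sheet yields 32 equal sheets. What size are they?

32 = 2^5, so 5 halving steps.
B0 → B1 → … → B5 after 5 steps.

B5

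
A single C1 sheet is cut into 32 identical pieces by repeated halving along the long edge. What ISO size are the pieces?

C6

32 = 2^5, so 5 halving steps.
C1 → C2 → … → C6 after 5 steps.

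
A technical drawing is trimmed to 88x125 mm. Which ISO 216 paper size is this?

Aspect ratio 125/88 ≈ 1.420 — close to the ISO √2 ≈ 1.414.
In the B-series (B0 = 1000 × 1414 mm): B7 = 88 × 125 mm.

B7 (88 × 125 mm)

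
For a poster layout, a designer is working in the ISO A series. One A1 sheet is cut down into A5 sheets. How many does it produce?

Each ISO step halves the sheet: 1 × A1 → 2 × A2 → 4 × A3 → 8 × A4 → …
From A1 to A5 is 4 halving steps: 2^4 = 16.

16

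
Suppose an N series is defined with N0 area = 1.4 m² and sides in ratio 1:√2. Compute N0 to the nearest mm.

995 × 1407 mm

Let the short side be w mm. Then w · w√2 = 1.4 m² = 1,400,000 mm².
w² = 1,400,000/√2, so w ≈ 995.0 mm; long side = w√2 ≈ 1407.1 mm.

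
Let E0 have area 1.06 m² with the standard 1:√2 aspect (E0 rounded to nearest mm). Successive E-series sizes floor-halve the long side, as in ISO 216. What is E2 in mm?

Let E0's short side be w mm. w · w√2 = 1.06 m² = 1,060,000 mm², so w ≈ 865.8 mm and w√2 ≈ 1224.4 mm → E0 = 866 × 1224 mm.
E1: ⌊1224/2⌋ × 866 = 612 × 866 mm
E2: ⌊866/2⌋ × 612 = 433 × 612 mm

433 × 612 mm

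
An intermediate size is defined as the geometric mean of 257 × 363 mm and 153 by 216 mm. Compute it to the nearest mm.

Short side: √(257 · 153) = √39321 ≈ 198.3 → 198 mm
Long side: √(363 · 216) = √78408 ≈ 280.0 → 280 mm

198 × 280 mm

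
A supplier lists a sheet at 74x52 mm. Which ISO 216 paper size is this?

Aspect ratio 74/52 ≈ 1.423 — close to the ISO √2 ≈ 1.414.
In the A-series (A0 area = 1 m²): A8 = 52 × 74 mm.

A8 (52 × 74 mm)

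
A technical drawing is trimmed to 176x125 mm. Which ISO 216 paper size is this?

Aspect ratio 176/125 ≈ 1.408 — close to the ISO √2 ≈ 1.414.
In the B-series (B0 = 1000 × 1414 mm): B6 = 125 × 176 mm.

B6 (125 × 176 mm)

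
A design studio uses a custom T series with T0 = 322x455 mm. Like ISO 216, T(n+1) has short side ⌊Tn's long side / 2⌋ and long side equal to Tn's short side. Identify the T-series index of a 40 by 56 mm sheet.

T6

T0: 322 × 455 mm
T1: 227 × 322 mm
T2: 161 × 227 mm
T3: 113 × 161 mm
T4: 80 × 113 mm
T5: 56 × 80 mm
T6: 40 × 56 mm
T7: 28 × 40 mm
→ matches T6.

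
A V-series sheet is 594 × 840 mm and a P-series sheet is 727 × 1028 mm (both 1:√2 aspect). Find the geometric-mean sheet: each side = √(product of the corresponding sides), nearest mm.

Short side: √(594 · 727) = √431838 ≈ 657.1 → 657 mm
Long side: √(840 · 1028) = √863520 ≈ 929.3 → 929 mm

657 × 929 mm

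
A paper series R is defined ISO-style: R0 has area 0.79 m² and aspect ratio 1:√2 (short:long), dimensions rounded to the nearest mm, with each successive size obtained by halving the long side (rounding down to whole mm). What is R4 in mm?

Let R0's short side be w mm. w · w√2 = 0.79 m² = 790,000 mm², so w ≈ 747.4 mm and w√2 ≈ 1057.0 mm → R0 = 747 × 1057 mm.
R1: ⌊1057/2⌋ × 747 = 528 × 747 mm
R2: ⌊747/2⌋ × 528 = 373 × 528 mm
R3: ⌊528/2⌋ × 373 = 264 × 373 mm
R4: ⌊373/2⌋ × 264 = 186 × 264 mm

186 × 264 mm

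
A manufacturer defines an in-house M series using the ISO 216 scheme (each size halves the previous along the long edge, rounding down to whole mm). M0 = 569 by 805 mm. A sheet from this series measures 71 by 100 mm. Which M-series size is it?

M6

M0: 569 × 805 mm
M1: 402 × 569 mm
M2: 284 × 402 mm
M3: 201 × 284 mm
M4: 142 × 201 mm
M5: 100 × 142 mm
M6: 71 × 100 mm
M7: 50 × 71 mm
→ matches M6.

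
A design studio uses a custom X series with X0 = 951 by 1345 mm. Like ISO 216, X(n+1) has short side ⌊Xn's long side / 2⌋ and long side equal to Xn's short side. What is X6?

118 × 168 mm

X1: ⌊1345/2⌋ × 951 = 672 × 951 mm
X2: ⌊951/2⌋ × 672 = 475 × 672 mm
X3: ⌊672/2⌋ × 475 = 336 × 475 mm
X4: ⌊475/2⌋ × 336 = 237 × 336 mm
X5: ⌊336/2⌋ × 237 = 168 × 237 mm
X6: ⌊237/2⌋ × 168 = 118 × 168 mm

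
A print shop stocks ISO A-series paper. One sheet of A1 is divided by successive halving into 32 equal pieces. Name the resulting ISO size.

A6

32 = 2^5, so 5 halving steps.
A1 → A2 → … → A6 after 5 steps.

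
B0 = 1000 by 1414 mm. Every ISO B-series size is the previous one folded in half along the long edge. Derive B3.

B1: ⌊1414/2⌋ × 1000 = 707 × 1000 mm
B2: ⌊1000/2⌋ × 707 = 500 × 707 mm
B3: ⌊707/2⌋ × 500 = 353 × 500 mm

353 × 500 mm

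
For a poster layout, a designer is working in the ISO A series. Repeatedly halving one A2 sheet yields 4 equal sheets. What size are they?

4 = 2^2, so 2 halving steps.
A2 → A3 → … → A4 after 2 steps.

A4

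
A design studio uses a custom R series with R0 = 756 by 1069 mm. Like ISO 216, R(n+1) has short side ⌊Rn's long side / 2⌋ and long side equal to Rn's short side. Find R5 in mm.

R1: ⌊1069/2⌋ × 756 = 534 × 756 mm
R2: ⌊756/2⌋ × 534 = 378 × 534 mm
R3: ⌊534/2⌋ × 378 = 267 × 378 mm
R4: ⌊378/2⌋ × 267 = 189 × 267 mm
R5: ⌊267/2⌋ × 189 = 133 × 189 mm

133 × 189 mm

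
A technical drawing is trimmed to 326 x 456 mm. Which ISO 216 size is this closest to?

Aspect ratio 456/326 ≈ 1.399 (ISO target is √2 ≈ 1.414).
In the C-series (envelope sizes, between A and B): C3 = 324 × 458 mm.
Off by 4 mm total — nearest standard size.

C3 (324 × 458 mm)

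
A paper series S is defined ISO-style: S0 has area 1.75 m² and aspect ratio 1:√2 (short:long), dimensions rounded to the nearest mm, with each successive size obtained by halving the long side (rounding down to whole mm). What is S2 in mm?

556 × 786 mm

Let S0's short side be w mm. w · w√2 = 1.75 m² = 1,750,000 mm², so w ≈ 1112.4 mm and w√2 ≈ 1573.2 mm → S0 = 1112 × 1573 mm.
S1: ⌊1573/2⌋ × 1112 = 786 × 1112 mm
S2: ⌊1112/2⌋ × 786 = 556 × 786 mm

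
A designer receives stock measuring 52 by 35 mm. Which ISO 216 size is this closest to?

A9 (37 × 52 mm)

Aspect ratio 52/35 ≈ 1.486 (ISO target is √2 ≈ 1.414).
In the A-series (A0 area = 1 m²): A9 = 37 × 52 mm.
Off by 2 mm total — nearest standard size.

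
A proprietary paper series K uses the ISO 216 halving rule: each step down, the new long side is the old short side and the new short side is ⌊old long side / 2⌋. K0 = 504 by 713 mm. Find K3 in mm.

178 × 252 mm

K1: ⌊713/2⌋ × 504 = 356 × 504 mm
K2: ⌊504/2⌋ × 356 = 252 × 356 mm
K3: ⌊356/2⌋ × 252 = 178 × 252 mm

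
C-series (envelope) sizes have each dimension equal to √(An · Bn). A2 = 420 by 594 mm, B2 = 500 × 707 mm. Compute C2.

Short side: √(420 · 500) = √210000 ≈ 458.3 → 458 mm
Long side: √(594 · 707) = √419958 ≈ 648.0 → 648 mm

458 × 648 mm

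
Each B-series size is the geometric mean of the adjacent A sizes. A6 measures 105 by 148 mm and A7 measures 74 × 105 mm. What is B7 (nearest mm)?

88 × 125 mm

Short side: √(105 · 74) = √7770 ≈ 88.1 → 88 mm
Long side: √(148 · 105) = √15540 ≈ 124.7 → 125 mm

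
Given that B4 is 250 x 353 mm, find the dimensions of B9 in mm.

B5: ⌊353/2⌋ × 250 = 176 × 250 mm
B6: ⌊250/2⌋ × 176 = 125 × 176 mm
B7: ⌊176/2⌋ × 125 = 88 × 125 mm
B8: ⌊125/2⌋ × 88 = 62 × 88 mm
B9: ⌊88/2⌋ × 62 = 44 × 62 mm

44 × 62 mm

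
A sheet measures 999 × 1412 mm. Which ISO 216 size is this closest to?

Aspect ratio 1412/999 ≈ 1.413 — close to the ISO √2 ≈ 1.414.
In the B-series (B0 = 1000 × 1414 mm): B0 = 1000 × 1414 mm.
Off by 3 mm total — nearest standard size.

B0 (1000 × 1414 mm)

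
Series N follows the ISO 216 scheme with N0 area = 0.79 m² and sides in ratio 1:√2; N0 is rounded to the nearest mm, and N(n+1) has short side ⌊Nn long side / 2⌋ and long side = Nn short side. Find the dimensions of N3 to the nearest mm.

264 × 373 mm

Let N0's short side be w mm. w · w√2 = 0.79 m² = 790,000 mm², so w ≈ 747.4 mm and w√2 ≈ 1057.0 mm → N0 = 747 × 1057 mm.
N1: ⌊1057/2⌋ × 747 = 528 × 747 mm
N2: ⌊747/2⌋ × 528 = 373 × 528 mm
N3: ⌊528/2⌋ × 373 = 264 × 373 mm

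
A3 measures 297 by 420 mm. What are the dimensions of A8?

52 × 74 mm

A4: ⌊420/2⌋ × 297 = 210 × 297 mm
A5: ⌊297/2⌋ × 210 = 148 × 210 mm
A6: ⌊210/2⌋ × 148 = 105 × 148 mm
A7: ⌊148/2⌋ × 105 = 74 × 105 mm
A8: ⌊105/2⌋ × 74 = 52 × 74 mm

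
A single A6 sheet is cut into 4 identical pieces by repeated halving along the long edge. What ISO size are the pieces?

4 = 2^2, so 2 halving steps.
A6 → A7 → … → A8 after 2 steps.

A8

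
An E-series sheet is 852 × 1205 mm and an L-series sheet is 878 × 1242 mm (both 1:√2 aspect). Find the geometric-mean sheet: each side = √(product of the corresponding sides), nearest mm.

865 × 1223 mm

Short side: √(852 · 878) = √748056 ≈ 864.9 → 865 mm
Long side: √(1205 · 1242) = √1496610 ≈ 1223.4 → 1223 mm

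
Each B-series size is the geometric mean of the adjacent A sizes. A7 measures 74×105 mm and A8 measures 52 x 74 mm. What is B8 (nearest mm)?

Short side: √(74 · 52) = √3848 ≈ 62.0 → 62 mm
Long side: √(105 · 74) = √7770 ≈ 88.1 → 88 mm

62 × 88 mm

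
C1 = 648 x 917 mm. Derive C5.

162 × 229 mm

C2: ⌊917/2⌋ × 648 = 458 × 648 mm
C3: ⌊648/2⌋ × 458 = 324 × 458 mm
C4: ⌊458/2⌋ × 324 = 229 × 324 mm
C5: ⌊324/2⌋ × 229 = 162 × 229 mm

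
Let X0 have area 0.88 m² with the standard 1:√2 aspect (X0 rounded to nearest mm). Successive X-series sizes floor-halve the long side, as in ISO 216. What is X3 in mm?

279 × 394 mm

Let X0's short side be w mm. w · w√2 = 0.88 m² = 880,000 mm², so w ≈ 788.8 mm and w√2 ≈ 1115.6 mm → X0 = 789 × 1116 mm.
X1: ⌊1116/2⌋ × 789 = 558 × 789 mm
X2: ⌊789/2⌋ × 558 = 394 × 558 mm
X3: ⌊558/2⌋ × 394 = 279 × 394 mm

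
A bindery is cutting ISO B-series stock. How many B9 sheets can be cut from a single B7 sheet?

4

B7 = 88 × 125 mm; B9 = 44 × 62 mm.
Each halving step doubles the count; 2 steps from B7 to B9.
2^2 = 4.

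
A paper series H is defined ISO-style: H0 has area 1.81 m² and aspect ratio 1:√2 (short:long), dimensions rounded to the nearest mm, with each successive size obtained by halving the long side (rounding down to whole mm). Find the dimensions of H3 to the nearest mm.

Let H0's short side be w mm. w · w√2 = 1.81 m² = 1,810,000 mm², so w ≈ 1131.3 mm and w√2 ≈ 1599.9 mm → H0 = 1131 × 1600 mm.
H1: ⌊1600/2⌋ × 1131 = 800 × 1131 mm
H2: ⌊1131/2⌋ × 800 = 565 × 800 mm
H3: ⌊800/2⌋ × 565 = 400 × 565 mm

400 × 565 mm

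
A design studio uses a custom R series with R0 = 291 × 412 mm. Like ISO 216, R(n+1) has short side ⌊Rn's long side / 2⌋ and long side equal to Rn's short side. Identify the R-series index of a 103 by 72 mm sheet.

R0: 291 × 412 mm
R1: 206 × 291 mm
R2: 145 × 206 mm
R3: 103 × 145 mm
R4: 72 × 103 mm
R5: 51 × 72 mm
→ matches R4.

R4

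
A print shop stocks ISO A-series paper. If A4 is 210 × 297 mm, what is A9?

A5: ⌊297/2⌋ × 210 = 148 × 210 mm
A6: ⌊210/2⌋ × 148 = 105 × 148 mm
A7: ⌊148/2⌋ × 105 = 74 × 105 mm
A8: ⌊105/2⌋ × 74 = 52 × 74 mm
A9: ⌊74/2⌋ × 52 = 37 × 52 mm

37 × 52 mm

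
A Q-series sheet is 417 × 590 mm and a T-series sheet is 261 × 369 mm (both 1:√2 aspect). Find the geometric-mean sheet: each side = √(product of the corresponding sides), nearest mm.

330 × 467 mm

Short side: √(417 · 261) = √108837 ≈ 329.9 → 330 mm
Long side: √(590 · 369) = √217710 ≈ 466.6 → 467 mm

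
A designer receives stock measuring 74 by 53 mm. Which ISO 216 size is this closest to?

Aspect ratio 74/53 ≈ 1.396 (ISO target is √2 ≈ 1.414).
In the A-series (A0 area = 1 m²): A8 = 52 × 74 mm.
Off by 1 mm total — nearest standard size.

A8 (52 × 74 mm)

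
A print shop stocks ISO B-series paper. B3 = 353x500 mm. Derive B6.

125 × 176 mm

B4: ⌊500/2⌋ × 353 = 250 × 353 mm
B5: ⌊353/2⌋ × 250 = 176 × 250 mm
B6: ⌊250/2⌋ × 176 = 125 × 176 mm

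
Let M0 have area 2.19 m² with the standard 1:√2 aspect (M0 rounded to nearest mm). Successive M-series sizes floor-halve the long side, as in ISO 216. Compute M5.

Let M0's short side be w mm. w · w√2 = 2.19 m² = 2,190,000 mm², so w ≈ 1244.4 mm and w√2 ≈ 1759.9 mm → M0 = 1244 × 1760 mm.
M1: ⌊1760/2⌋ × 1244 = 880 × 1244 mm
M2: ⌊1244/2⌋ × 880 = 622 × 880 mm
M3: ⌊880/2⌋ × 622 = 440 × 622 mm
M4: ⌊622/2⌋ × 440 = 311 × 440 mm
M5: ⌊440/2⌋ × 311 = 220 × 311 mm

220 × 311 mm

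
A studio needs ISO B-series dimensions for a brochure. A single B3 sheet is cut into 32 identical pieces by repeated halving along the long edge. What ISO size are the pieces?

32 = 2^5, so 5 halving steps.
B3 → B4 → … → B8 after 5 steps.

B8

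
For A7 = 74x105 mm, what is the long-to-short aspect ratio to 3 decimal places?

1.419

105 / 74 = 1.419
ISO 216 targets √2 ≈ 1.414; the +0.005 deviation is from mm rounding.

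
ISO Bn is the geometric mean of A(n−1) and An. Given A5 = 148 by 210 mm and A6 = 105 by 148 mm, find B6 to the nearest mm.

Short side: √(148 · 105) = √15540 ≈ 124.7 → 125 mm
Long side: √(210 · 148) = √31080 ≈ 176.3 → 176 mm

125 × 176 mm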